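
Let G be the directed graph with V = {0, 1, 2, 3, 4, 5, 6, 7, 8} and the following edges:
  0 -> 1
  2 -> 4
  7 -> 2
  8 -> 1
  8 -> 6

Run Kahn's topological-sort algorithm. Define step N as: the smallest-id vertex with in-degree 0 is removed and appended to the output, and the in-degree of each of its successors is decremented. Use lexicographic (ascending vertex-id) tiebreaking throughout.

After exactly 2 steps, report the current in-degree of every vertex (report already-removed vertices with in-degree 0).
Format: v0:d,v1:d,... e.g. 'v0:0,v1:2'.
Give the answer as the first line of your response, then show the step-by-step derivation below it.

v0:0,v1:1,v2:1,v3:0,v4:1,v5:0,v6:1,v7:0,v8:0

step 1: output 0; order=[0]; indeg=(0,1,1,0,1,0,1,0,0)
step 2: output 3; order=[0,3]; indeg=(0,1,1,0,1,0,1,0,0)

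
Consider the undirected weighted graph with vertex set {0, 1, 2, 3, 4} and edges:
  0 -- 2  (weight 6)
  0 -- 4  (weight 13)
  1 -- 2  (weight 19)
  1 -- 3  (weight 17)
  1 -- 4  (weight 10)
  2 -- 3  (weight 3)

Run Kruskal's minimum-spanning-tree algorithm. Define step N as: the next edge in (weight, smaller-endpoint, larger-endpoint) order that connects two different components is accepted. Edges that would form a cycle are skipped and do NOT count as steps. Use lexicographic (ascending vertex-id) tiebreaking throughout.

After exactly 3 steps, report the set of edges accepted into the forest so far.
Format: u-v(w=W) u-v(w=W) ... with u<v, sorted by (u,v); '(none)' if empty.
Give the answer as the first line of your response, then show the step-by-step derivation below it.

0-2(w=6) 1-4(w=10) 2-3(w=3)

step 1: add edge 2-3 (w=3); MST = {2-3(w=3)}
step 2: add edge 0-2 (w=6); MST = {0-2(w=6) 2-3(w=3)}
step 3: add edge 1-4 (w=10); MST = {0-2(w=6) 1-4(w=10) 2-3(w=3)}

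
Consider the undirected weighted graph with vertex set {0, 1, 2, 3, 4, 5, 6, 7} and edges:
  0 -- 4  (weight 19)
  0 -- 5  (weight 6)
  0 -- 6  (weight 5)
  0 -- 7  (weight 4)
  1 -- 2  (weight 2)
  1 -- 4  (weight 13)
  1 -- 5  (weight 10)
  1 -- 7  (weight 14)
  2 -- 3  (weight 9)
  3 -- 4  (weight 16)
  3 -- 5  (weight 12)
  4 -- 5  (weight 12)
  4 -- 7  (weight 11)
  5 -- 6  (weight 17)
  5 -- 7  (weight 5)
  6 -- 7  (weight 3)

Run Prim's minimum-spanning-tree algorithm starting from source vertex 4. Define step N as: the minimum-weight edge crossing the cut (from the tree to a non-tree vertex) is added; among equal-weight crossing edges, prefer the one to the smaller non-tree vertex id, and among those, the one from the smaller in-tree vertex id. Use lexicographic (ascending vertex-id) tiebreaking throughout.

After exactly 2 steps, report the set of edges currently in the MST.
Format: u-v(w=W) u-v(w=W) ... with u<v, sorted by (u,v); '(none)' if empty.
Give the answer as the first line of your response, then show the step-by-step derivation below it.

4-7(w=11) 6-7(w=3)

step 1: add edge 4-7 (w=11); MST = {4-7(w=11)}
step 2: add edge 6-7 (w=3); MST = {4-7(w=11) 6-7(w=3)}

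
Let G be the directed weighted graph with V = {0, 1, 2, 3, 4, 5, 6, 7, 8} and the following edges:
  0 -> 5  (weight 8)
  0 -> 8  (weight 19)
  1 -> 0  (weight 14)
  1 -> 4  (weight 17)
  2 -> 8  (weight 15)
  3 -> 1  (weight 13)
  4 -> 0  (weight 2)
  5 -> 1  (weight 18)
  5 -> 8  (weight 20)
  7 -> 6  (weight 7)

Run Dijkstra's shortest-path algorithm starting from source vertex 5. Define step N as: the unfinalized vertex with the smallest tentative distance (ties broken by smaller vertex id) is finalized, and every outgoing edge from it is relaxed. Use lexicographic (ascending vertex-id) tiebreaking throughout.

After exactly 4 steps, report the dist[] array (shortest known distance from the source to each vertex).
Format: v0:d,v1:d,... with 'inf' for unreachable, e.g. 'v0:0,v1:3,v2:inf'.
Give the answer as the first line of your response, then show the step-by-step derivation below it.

v0:32,v1:18,v2:inf,v3:inf,v4:35,v5:0,v6:inf,v7:inf,v8:20

step 1: dist = v0:inf,v1:18,v2:inf,v3:inf,v4:inf,v5:0,v6:inf,v7:inf,v8:20
step 2: dist = v0:32,v1:18,v2:inf,v3:inf,v4:35,v5:0,v6:inf,v7:inf,v8:20
step 3: dist = v0:32,v1:18,v2:inf,v3:inf,v4:35,v5:0,v6:inf,v7:inf,v8:20
step 4: dist = v0:32,v1:18,v2:inf,v3:inf,v4:35,v5:0,v6:inf,v7:inf,v8:20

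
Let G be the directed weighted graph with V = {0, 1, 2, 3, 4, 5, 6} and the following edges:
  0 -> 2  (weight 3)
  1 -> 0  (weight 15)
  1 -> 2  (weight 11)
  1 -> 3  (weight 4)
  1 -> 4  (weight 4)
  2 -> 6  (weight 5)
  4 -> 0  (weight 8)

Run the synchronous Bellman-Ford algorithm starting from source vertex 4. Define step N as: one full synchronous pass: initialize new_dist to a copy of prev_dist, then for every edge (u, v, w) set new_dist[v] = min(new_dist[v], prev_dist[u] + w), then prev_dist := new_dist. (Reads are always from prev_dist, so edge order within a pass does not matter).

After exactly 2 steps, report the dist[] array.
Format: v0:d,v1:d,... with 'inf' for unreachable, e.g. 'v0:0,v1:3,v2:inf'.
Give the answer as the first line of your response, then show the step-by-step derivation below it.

v0:8,v1:inf,v2:11,v3:inf,v4:0,v5:inf,v6:inf

step 1: dist = v0:8,v1:inf,v2:inf,v3:inf,v4:0,v5:inf,v6:inf
step 2: dist = v0:8,v1:inf,v2:11,v3:inf,v4:0,v5:inf,v6:inf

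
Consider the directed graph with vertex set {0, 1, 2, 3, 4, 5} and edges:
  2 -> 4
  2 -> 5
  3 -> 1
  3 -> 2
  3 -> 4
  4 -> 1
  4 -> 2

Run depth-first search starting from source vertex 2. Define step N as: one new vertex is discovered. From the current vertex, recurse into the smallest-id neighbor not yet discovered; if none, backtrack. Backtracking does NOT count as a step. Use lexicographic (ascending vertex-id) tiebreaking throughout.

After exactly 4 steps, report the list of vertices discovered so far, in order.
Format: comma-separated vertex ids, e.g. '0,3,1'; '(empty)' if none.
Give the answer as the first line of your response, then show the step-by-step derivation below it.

2,4,1,5

step 1: discover 2; path=2; order=2
step 2: discover 4; path=2>4; order=2,4
step 3: discover 1; path=2>4>1; order=2,4,1
step 4: discover 5; path=2>5; order=2,4,1,5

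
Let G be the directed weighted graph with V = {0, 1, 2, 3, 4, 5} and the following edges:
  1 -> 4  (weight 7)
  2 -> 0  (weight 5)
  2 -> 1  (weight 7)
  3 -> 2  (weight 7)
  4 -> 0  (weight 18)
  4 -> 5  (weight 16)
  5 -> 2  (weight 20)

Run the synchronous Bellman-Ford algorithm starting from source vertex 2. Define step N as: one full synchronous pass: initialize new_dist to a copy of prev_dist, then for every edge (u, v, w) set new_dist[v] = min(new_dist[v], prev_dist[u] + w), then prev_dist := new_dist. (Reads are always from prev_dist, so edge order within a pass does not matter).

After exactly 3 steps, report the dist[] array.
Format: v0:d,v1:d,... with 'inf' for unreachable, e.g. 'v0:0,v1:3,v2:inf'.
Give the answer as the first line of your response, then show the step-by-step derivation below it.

v0:5,v1:7,v2:0,v3:inf,v4:14,v5:30

step 1: dist = v0:5,v1:7,v2:0,v3:inf,v4:inf,v5:inf
step 2: dist = v0:5,v1:7,v2:0,v3:inf,v4:14,v5:inf
step 3: dist = v0:5,v1:7,v2:0,v3:inf,v4:14,v5:30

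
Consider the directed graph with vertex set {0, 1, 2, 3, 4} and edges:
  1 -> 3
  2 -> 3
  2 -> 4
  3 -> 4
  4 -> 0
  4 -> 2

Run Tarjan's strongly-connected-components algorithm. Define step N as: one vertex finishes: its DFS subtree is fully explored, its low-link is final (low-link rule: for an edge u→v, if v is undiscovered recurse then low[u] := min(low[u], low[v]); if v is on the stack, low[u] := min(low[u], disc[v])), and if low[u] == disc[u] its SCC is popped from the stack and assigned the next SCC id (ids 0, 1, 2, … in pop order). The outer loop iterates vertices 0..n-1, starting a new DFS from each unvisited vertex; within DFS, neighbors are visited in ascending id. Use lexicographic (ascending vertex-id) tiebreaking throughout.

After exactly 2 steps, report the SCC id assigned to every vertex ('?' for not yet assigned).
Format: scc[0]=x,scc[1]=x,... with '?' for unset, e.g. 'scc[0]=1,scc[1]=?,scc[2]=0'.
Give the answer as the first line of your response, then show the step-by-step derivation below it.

scc[0]=0,scc[1]=?,scc[2]=?,scc[3]=?,scc[4]=?

step 1: low=(low[0]=0,low[1]=?,low[2]=?,low[3]=?,low[4]=?); scc=(scc[0]=0,scc[1]=?,scc[2]=?,scc[3]=?,scc[4]=?)
step 2: low=(low[0]=0,low[1]=1,low[2]=2,low[3]=2,low[4]=3); scc=(scc[0]=0,scc[1]=?,scc[2]=?,scc[3]=?,scc[4]=?)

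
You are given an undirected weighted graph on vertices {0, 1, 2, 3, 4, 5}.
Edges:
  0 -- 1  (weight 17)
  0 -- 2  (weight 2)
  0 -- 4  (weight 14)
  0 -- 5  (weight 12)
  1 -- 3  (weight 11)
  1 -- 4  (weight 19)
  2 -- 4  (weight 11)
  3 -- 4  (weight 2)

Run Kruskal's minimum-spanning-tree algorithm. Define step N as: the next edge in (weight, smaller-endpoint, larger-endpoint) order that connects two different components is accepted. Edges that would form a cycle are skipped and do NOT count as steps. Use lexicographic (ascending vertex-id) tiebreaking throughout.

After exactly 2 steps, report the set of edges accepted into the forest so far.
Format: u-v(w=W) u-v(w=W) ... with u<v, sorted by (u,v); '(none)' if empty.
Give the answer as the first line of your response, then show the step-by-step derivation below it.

0-2(w=2) 3-4(w=2)

step 1: add edge 0-2 (w=2); MST = {0-2(w=2)}
step 2: add edge 3-4 (w=2); MST = {0-2(w=2) 3-4(w=2)}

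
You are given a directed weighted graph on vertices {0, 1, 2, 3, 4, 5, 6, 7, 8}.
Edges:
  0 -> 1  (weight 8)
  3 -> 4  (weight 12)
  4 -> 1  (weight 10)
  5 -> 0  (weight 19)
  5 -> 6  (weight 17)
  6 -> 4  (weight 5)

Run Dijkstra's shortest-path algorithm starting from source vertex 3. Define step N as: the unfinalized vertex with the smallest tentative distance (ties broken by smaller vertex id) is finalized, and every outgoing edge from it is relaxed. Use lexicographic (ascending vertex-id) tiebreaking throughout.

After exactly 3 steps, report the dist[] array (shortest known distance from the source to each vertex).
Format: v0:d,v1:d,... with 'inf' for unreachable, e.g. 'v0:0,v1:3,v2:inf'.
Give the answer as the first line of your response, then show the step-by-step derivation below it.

v0:inf,v1:22,v2:inf,v3:0,v4:12,v5:inf,v6:inf,v7:inf,v8:inf

step 1: dist = v0:inf,v1:inf,v2:inf,v3:0,v4:12,v5:inf,v6:inf,v7:inf,v8:inf
step 2: dist = v0:inf,v1:22,v2:inf,v3:0,v4:12,v5:inf,v6:inf,v7:inf,v8:inf
step 3: dist = v0:inf,v1:22,v2:inf,v3:0,v4:12,v5:inf,v6:inf,v7:inf,v8:inf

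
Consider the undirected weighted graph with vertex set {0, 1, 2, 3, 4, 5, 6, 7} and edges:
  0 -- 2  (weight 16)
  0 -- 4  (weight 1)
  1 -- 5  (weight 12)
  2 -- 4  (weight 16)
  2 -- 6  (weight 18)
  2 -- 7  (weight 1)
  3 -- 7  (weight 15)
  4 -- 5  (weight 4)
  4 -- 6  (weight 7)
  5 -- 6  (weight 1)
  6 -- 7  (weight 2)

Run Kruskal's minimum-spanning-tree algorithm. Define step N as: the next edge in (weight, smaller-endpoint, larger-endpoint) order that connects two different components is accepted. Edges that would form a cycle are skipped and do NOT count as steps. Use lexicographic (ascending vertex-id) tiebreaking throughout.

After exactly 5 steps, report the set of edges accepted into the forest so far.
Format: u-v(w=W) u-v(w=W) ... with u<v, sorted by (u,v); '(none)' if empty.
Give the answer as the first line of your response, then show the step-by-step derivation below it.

0-4(w=1) 2-7(w=1) 4-5(w=4) 5-6(w=1) 6-7(w=2)

step 1: add edge 0-4 (w=1); MST = {0-4(w=1)}
step 2: add edge 2-7 (w=1); MST = {0-4(w=1) 2-7(w=1)}
step 3: add edge 5-6 (w=1); MST = {0-4(w=1) 2-7(w=1) 5-6(w=1)}
step 4: add edge 6-7 (w=2); MST = {0-4(w=1) 2-7(w=1) 5-6(w=1) 6-7(w=2)}
step 5: add edge 4-5 (w=4); MST = {0-4(w=1) 2-7(w=1) 4-5(w=4) 5-6(w=1) 6-7(w=2)}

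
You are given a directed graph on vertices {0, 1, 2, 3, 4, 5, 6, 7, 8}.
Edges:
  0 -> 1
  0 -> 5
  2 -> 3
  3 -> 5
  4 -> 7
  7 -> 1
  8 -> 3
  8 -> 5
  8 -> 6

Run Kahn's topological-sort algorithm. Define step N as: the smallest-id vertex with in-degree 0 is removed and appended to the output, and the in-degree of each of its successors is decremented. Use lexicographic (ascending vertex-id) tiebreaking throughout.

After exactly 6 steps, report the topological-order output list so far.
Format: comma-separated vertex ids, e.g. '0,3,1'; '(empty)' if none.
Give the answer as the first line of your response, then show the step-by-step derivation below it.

0,2,4,7,1,8

step 1: output 0; order=[0]; indeg=(0,1,0,2,0,2,1,1,0)
step 2: output 2; order=[0,2]; indeg=(0,1,0,1,0,2,1,1,0)
step 3: output 4; order=[0,2,4]; indeg=(0,1,0,1,0,2,1,0,0)
step 4: output 7; order=[0,2,4,7]; indeg=(0,0,0,1,0,2,1,0,0)
step 5: output 1; order=[0,2,4,7,1]; indeg=(0,0,0,1,0,2,1,0,0)
step 6: output 8; order=[0,2,4,7,1,8]; indeg=(0,0,0,0,0,1,0,0,0)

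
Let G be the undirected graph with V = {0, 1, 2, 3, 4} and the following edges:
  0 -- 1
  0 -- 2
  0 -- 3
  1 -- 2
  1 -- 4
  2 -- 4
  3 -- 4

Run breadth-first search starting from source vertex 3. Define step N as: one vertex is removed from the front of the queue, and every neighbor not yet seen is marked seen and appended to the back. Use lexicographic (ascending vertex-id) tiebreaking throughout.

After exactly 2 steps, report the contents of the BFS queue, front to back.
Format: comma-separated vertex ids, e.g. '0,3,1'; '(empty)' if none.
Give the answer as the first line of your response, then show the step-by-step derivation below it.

4,1,2

step 1: dequeue 3; queue=[0,4]; order=3
step 2: dequeue 0; queue=[4,1,2]; order=3,0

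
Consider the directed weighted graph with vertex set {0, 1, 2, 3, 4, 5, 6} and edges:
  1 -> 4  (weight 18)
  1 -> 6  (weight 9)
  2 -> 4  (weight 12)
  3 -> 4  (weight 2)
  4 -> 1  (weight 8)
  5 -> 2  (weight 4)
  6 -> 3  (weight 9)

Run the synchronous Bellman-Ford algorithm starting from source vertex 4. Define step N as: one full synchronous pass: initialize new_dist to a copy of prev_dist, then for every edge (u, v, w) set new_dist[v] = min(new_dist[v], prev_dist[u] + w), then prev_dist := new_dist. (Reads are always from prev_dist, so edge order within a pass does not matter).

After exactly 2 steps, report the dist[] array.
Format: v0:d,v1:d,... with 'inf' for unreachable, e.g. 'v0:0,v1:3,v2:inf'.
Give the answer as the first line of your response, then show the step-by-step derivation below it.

v0:inf,v1:8,v2:inf,v3:inf,v4:0,v5:inf,v6:17

step 1: dist = v0:inf,v1:8,v2:inf,v3:inf,v4:0,v5:inf,v6:inf
step 2: dist = v0:inf,v1:8,v2:inf,v3:inf,v4:0,v5:inf,v6:17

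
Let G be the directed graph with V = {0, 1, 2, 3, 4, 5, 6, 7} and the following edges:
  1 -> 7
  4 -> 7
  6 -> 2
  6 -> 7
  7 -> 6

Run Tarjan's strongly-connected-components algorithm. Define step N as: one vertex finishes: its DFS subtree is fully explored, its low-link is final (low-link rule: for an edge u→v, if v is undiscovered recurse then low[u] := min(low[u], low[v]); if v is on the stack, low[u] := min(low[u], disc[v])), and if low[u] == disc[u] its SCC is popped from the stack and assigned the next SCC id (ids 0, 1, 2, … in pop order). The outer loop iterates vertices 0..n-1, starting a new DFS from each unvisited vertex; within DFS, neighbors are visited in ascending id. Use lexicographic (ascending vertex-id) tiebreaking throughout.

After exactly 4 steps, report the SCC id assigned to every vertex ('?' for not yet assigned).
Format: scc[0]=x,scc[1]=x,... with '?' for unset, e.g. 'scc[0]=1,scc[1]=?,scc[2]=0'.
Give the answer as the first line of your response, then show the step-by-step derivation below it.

scc[0]=0,scc[1]=?,scc[2]=1,scc[3]=?,scc[4]=?,scc[5]=?,scc[6]=2,scc[7]=2

step 1: low=(low[0]=0,low[1]=?,low[2]=?,low[3]=?,low[4]=?,low[5]=?,low[6]=?,low[7]=?); scc=(scc[0]=0,scc[1]=?,scc[2]=?,scc[3]=?,scc[4]=?,scc[5]=?,scc[6]=?,scc[7]=?)
step 2: low=(low[0]=0,low[1]=1,low[2]=4,low[3]=?,low[4]=?,low[5]=?,low[6]=3,low[7]=2); scc=(scc[0]=0,scc[1]=?,scc[2]=1,scc[3]=?,scc[4]=?,scc[5]=?,scc[6]=?,scc[7]=?)
step 3: low=(low[0]=0,low[1]=1,low[2]=4,low[3]=?,low[4]=?,low[5]=?,low[6]=2,low[7]=2); scc=(scc[0]=0,scc[1]=?,scc[2]=1,scc[3]=?,scc[4]=?,scc[5]=?,scc[6]=?,scc[7]=?)
step 4: low=(low[0]=0,low[1]=1,low[2]=4,low[3]=?,low[4]=?,low[5]=?,low[6]=2,low[7]=2); scc=(scc[0]=0,scc[1]=?,scc[2]=1,scc[3]=?,scc[4]=?,scc[5]=?,scc[6]=2,scc[7]=2)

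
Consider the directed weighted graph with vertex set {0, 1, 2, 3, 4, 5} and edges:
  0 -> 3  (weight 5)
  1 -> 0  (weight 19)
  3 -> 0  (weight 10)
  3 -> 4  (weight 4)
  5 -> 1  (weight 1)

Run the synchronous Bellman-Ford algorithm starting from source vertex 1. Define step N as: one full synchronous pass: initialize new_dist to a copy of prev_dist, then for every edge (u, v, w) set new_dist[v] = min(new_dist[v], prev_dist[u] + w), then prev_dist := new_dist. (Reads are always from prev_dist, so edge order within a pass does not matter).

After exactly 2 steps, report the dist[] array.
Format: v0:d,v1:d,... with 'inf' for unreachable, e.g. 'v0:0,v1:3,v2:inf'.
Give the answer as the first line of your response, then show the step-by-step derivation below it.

v0:19,v1:0,v2:inf,v3:24,v4:inf,v5:inf

step 1: dist = v0:19,v1:0,v2:inf,v3:inf,v4:inf,v5:inf
step 2: dist = v0:19,v1:0,v2:inf,v3:24,v4:inf,v5:inf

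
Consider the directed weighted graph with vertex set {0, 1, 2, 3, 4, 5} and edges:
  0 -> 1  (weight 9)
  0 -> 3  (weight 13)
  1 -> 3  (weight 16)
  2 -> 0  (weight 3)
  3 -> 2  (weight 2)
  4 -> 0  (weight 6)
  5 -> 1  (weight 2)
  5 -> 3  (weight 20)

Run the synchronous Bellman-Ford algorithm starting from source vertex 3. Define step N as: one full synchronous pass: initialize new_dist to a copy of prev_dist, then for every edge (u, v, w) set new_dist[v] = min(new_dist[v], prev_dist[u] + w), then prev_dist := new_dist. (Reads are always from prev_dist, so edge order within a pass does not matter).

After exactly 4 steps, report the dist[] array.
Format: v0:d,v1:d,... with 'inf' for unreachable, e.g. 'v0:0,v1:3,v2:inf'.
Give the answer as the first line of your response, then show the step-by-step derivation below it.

v0:5,v1:14,v2:2,v3:0,v4:inf,v5:inf

step 1: dist = v0:inf,v1:inf,v2:2,v3:0,v4:inf,v5:inf
step 2: dist = v0:5,v1:inf,v2:2,v3:0,v4:inf,v5:inf
step 3: dist = v0:5,v1:14,v2:2,v3:0,v4:inf,v5:inf
step 4: dist = v0:5,v1:14,v2:2,v3:0,v4:inf,v5:inf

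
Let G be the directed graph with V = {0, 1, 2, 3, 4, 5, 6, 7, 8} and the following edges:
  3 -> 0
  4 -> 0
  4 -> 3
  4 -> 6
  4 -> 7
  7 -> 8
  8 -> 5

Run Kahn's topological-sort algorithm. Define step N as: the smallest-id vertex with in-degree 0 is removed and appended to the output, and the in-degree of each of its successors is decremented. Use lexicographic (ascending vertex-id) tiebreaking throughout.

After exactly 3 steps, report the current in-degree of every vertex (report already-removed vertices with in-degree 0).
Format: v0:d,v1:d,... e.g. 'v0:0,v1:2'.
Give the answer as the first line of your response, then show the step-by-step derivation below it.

v0:1,v1:0,v2:0,v3:0,v4:0,v5:1,v6:0,v7:0,v8:1

step 1: output 1; order=[1]; indeg=(2,0,0,1,0,1,1,1,1)
step 2: output 2; order=[1,2]; indeg=(2,0,0,1,0,1,1,1,1)
step 3: output 4; order=[1,2,4]; indeg=(1,0,0,0,0,1,0,0,1)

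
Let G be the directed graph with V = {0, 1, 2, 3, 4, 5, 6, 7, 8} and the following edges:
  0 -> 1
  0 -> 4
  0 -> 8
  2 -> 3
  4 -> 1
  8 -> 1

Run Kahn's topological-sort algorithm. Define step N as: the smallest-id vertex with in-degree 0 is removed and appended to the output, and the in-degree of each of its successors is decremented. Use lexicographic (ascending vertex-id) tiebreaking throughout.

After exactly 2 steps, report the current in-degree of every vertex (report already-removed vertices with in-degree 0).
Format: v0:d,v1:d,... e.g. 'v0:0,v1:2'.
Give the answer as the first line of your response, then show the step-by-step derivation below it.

v0:0,v1:2,v2:0,v3:0,v4:0,v5:0,v6:0,v7:0,v8:0

step 1: output 0; order=[0]; indeg=(0,2,0,1,0,0,0,0,0)
step 2: output 2; order=[0,2]; indeg=(0,2,0,0,0,0,0,0,0)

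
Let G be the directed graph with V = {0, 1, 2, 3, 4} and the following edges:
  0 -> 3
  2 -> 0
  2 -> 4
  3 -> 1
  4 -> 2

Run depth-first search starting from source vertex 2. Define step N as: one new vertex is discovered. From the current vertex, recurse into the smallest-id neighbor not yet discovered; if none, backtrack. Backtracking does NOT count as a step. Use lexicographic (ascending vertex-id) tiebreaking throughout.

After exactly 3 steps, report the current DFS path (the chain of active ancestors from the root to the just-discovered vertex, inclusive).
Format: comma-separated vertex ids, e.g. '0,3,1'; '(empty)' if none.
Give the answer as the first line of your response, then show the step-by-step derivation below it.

2,0,3

step 1: discover 2; path=2; order=2
step 2: discover 0; path=2>0; order=2,0
step 3: discover 3; path=2>0>3; order=2,0,3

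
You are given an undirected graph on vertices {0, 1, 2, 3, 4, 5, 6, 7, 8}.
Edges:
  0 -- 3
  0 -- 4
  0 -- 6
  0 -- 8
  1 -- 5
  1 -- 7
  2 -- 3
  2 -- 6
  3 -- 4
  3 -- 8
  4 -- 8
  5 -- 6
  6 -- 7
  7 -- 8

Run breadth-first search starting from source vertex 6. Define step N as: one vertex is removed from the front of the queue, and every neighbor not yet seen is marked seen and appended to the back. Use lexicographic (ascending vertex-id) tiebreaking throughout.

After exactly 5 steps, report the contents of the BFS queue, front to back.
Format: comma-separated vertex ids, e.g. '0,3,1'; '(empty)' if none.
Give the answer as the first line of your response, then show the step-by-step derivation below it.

3,4,8,1

step 1: dequeue 6; queue=[0,2,5,7]; order=6
step 2: dequeue 0; queue=[2,5,7,3,4,8]; order=6,0
step 3: dequeue 2; queue=[5,7,3,4,8]; order=6,0,2
step 4: dequeue 5; queue=[7,3,4,8,1]; order=6,0,2,5
step 5: dequeue 7; queue=[3,4,8,1]; order=6,0,2,5,7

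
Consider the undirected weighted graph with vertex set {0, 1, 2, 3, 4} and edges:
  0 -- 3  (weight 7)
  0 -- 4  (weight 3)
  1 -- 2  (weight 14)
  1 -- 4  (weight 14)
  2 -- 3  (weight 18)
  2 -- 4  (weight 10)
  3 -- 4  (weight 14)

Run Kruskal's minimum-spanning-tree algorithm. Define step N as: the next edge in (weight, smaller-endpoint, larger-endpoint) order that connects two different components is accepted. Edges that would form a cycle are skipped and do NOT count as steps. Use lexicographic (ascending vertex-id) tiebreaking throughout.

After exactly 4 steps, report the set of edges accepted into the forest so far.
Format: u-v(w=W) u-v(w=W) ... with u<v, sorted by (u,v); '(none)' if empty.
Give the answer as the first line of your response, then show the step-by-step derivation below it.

0-3(w=7) 0-4(w=3) 1-2(w=14) 2-4(w=10)

step 1: add edge 0-4 (w=3); MST = {0-4(w=3)}
step 2: add edge 0-3 (w=7); MST = {0-3(w=7) 0-4(w=3)}
step 3: add edge 2-4 (w=10); MST = {0-3(w=7) 0-4(w=3) 2-4(w=10)}
step 4: add edge 1-2 (w=14); MST = {0-3(w=7) 0-4(w=3) 1-2(w=14) 2-4(w=10)}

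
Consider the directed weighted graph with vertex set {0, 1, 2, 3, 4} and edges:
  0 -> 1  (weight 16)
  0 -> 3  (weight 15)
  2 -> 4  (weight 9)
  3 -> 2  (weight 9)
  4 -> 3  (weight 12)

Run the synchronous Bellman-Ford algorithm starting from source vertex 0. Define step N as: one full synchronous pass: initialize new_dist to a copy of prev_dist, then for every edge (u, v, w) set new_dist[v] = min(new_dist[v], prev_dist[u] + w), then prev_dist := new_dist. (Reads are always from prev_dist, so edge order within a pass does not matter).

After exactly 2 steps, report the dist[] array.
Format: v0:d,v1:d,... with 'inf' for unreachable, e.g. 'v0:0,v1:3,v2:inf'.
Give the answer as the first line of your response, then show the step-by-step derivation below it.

v0:0,v1:16,v2:24,v3:15,v4:inf

step 1: dist = v0:0,v1:16,v2:inf,v3:15,v4:inf
step 2: dist = v0:0,v1:16,v2:24,v3:15,v4:inf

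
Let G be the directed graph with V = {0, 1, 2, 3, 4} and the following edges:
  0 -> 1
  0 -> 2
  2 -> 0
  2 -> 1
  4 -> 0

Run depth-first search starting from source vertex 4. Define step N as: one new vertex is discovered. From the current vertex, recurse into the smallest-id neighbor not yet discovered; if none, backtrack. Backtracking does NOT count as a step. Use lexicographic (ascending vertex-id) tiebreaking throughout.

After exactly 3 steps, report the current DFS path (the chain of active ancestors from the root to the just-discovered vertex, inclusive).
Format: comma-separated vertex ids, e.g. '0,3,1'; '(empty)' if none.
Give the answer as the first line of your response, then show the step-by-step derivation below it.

4,0,1

step 1: discover 4; path=4; order=4
step 2: discover 0; path=4>0; order=4,0
step 3: discover 1; path=4>0>1; order=4,0,1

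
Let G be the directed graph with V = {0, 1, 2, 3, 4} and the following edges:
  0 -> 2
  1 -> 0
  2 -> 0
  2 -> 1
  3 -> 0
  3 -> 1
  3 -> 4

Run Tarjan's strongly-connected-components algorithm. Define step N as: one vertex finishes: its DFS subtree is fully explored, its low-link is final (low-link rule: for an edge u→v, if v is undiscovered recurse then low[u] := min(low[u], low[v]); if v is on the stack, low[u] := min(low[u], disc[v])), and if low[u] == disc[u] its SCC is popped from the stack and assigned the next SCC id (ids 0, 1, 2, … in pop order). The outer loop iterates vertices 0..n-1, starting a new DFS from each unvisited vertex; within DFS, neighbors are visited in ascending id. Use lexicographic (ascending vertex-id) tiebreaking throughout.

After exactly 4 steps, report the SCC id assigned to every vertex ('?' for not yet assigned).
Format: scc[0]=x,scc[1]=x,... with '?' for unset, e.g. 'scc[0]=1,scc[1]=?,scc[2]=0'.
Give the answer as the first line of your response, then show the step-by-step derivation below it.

scc[0]=0,scc[1]=0,scc[2]=0,scc[3]=?,scc[4]=1

step 1: low=(low[0]=0,low[1]=0,low[2]=0,low[3]=?,low[4]=?); scc=(scc[0]=?,scc[1]=?,scc[2]=?,scc[3]=?,scc[4]=?)
step 2: low=(low[0]=0,low[1]=0,low[2]=0,low[3]=?,low[4]=?); scc=(scc[0]=?,scc[1]=?,scc[2]=?,scc[3]=?,scc[4]=?)
step 3: low=(low[0]=0,low[1]=0,low[2]=0,low[3]=?,low[4]=?); scc=(scc[0]=0,scc[1]=0,scc[2]=0,scc[3]=?,scc[4]=?)
step 4: low=(low[0]=0,low[1]=0,low[2]=0,low[3]=3,low[4]=4); scc=(scc[0]=0,scc[1]=0,scc[2]=0,scc[3]=?,scc[4]=1)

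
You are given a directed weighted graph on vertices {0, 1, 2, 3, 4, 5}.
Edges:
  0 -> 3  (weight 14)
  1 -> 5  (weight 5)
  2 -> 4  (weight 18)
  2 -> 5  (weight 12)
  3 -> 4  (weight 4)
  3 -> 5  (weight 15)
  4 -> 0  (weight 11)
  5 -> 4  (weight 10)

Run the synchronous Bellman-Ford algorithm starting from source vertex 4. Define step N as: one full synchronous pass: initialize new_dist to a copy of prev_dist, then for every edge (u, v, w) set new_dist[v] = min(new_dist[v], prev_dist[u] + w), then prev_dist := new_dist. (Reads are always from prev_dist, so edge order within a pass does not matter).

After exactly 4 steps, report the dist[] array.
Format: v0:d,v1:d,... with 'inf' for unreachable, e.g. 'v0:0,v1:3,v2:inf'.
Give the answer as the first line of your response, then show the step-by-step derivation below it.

v0:11,v1:inf,v2:inf,v3:25,v4:0,v5:40

step 1: dist = v0:11,v1:inf,v2:inf,v3:inf,v4:0,v5:inf
step 2: dist = v0:11,v1:inf,v2:inf,v3:25,v4:0,v5:inf
step 3: dist = v0:11,v1:inf,v2:inf,v3:25,v4:0,v5:40
step 4: dist = v0:11,v1:inf,v2:inf,v3:25,v4:0,v5:40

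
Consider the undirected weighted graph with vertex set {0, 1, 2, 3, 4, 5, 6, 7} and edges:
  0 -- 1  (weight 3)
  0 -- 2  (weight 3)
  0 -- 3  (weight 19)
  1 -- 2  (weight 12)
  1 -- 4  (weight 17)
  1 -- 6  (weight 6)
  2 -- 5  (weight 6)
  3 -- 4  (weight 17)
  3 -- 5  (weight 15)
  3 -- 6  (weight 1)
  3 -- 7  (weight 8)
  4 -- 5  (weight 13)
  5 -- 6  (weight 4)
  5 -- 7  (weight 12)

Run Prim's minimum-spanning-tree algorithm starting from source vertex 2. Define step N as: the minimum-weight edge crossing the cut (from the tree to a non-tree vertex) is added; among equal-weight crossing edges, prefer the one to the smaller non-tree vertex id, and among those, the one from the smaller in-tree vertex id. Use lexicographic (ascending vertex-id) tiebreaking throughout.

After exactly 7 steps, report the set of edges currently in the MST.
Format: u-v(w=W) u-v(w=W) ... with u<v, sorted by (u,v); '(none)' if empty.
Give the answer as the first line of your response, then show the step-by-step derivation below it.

0-1(w=3) 0-2(w=3) 2-5(w=6) 3-6(w=1) 3-7(w=8) 4-5(w=13) 5-6(w=4)

step 1: add edge 0-2 (w=3); MST = {0-2(w=3)}
step 2: add edge 0-1 (w=3); MST = {0-1(w=3) 0-2(w=3)}
step 3: add edge 2-5 (w=6); MST = {0-1(w=3) 0-2(w=3) 2-5(w=6)}
step 4: add edge 5-6 (w=4); MST = {0-1(w=3) 0-2(w=3) 2-5(w=6) 5-6(w=4)}
step 5: add edge 3-6 (w=1); MST = {0-1(w=3) 0-2(w=3) 2-5(w=6) 3-6(w=1) 5-6(w=4)}
step 6: add edge 3-7 (w=8); MST = {0-1(w=3) 0-2(w=3) 2-5(w=6) 3-6(w=1) 3-7(w=8) 5-6(w=4)}
step 7: add edge 4-5 (w=13); MST = {0-1(w=3) 0-2(w=3) 2-5(w=6) 3-6(w=1) 3-7(w=8) 4-5(w=13) 5-6(w=4)}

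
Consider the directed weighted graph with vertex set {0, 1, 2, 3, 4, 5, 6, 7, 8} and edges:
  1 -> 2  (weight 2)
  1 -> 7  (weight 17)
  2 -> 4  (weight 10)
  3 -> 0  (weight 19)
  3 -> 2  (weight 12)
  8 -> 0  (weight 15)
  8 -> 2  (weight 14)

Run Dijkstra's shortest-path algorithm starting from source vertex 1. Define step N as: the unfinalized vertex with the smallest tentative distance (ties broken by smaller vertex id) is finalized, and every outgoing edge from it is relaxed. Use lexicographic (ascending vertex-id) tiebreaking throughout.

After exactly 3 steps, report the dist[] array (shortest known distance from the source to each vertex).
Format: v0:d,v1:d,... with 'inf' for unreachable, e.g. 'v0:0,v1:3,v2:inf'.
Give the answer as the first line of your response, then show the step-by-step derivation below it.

v0:inf,v1:0,v2:2,v3:inf,v4:12,v5:inf,v6:inf,v7:17,v8:inf

step 1: dist = v0:inf,v1:0,v2:2,v3:inf,v4:inf,v5:inf,v6:inf,v7:17,v8:inf
step 2: dist = v0:inf,v1:0,v2:2,v3:inf,v4:12,v5:inf,v6:inf,v7:17,v8:inf
step 3: dist = v0:inf,v1:0,v2:2,v3:inf,v4:12,v5:inf,v6:inf,v7:17,v8:inf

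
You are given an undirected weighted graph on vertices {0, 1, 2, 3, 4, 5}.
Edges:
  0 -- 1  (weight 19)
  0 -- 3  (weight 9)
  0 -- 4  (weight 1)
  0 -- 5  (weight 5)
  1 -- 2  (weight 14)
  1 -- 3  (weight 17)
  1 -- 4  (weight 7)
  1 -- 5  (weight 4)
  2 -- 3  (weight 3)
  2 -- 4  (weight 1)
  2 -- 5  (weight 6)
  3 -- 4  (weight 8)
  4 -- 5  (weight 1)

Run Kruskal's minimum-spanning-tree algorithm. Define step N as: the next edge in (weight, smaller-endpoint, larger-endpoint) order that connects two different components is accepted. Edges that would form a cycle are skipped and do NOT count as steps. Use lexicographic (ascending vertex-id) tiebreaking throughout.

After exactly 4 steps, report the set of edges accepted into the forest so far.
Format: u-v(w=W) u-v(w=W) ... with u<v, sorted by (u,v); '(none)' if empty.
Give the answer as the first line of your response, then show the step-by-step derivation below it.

0-4(w=1) 2-3(w=3) 2-4(w=1) 4-5(w=1)

step 1: add edge 0-4 (w=1); MST = {0-4(w=1)}
step 2: add edge 2-4 (w=1); MST = {0-4(w=1) 2-4(w=1)}
step 3: add edge 4-5 (w=1); MST = {0-4(w=1) 2-4(w=1) 4-5(w=1)}
step 4: add edge 2-3 (w=3); MST = {0-4(w=1) 2-3(w=3) 2-4(w=1) 4-5(w=1)}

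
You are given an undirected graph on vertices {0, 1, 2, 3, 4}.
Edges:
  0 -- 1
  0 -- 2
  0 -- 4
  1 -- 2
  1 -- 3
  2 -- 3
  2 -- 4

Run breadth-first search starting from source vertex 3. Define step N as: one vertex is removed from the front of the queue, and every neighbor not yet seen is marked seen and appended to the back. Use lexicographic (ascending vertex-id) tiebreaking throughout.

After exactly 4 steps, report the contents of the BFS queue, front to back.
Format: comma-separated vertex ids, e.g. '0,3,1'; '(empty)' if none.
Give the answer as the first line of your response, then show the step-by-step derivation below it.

4

step 1: dequeue 3; queue=[1,2]; order=3
step 2: dequeue 1; queue=[2,0]; order=3,1
step 3: dequeue 2; queue=[0,4]; order=3,1,2
step 4: dequeue 0; queue=[4]; order=3,1,2,0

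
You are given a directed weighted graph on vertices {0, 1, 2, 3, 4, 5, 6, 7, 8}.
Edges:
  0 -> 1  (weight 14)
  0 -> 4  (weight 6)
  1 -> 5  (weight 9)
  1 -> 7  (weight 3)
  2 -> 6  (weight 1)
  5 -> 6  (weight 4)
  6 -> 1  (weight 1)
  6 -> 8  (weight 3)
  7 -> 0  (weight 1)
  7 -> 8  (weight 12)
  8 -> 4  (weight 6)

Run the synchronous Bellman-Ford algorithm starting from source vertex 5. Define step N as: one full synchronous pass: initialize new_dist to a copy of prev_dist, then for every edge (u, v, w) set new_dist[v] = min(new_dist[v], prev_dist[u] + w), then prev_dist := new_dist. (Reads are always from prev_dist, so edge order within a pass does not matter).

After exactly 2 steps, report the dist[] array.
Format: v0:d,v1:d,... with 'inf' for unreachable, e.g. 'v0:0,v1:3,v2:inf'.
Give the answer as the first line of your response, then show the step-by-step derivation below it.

v0:inf,v1:5,v2:inf,v3:inf,v4:inf,v5:0,v6:4,v7:inf,v8:7

step 1: dist = v0:inf,v1:inf,v2:inf,v3:inf,v4:inf,v5:0,v6:4,v7:inf,v8:inf
step 2: dist = v0:inf,v1:5,v2:inf,v3:inf,v4:inf,v5:0,v6:4,v7:inf,v8:7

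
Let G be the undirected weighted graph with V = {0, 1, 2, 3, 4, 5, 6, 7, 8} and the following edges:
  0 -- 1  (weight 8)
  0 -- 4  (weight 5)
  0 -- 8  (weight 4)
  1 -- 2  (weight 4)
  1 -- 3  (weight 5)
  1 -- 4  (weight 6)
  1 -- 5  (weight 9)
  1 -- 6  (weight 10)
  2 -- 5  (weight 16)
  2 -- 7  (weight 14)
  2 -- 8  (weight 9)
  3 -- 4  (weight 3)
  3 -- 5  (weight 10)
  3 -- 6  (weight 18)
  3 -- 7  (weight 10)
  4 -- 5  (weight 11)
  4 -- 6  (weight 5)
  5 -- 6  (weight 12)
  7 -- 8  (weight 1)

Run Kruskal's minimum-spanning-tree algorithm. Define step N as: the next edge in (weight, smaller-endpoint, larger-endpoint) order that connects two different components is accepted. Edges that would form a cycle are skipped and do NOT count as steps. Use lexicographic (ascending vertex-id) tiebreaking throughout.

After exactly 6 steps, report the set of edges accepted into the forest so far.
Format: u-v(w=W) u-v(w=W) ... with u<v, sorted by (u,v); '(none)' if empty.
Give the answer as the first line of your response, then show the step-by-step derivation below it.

0-4(w=5) 0-8(w=4) 1-2(w=4) 1-3(w=5) 3-4(w=3) 7-8(w=1)

step 1: add edge 7-8 (w=1); MST = {7-8(w=1)}
step 2: add edge 3-4 (w=3); MST = {3-4(w=3) 7-8(w=1)}
step 3: add edge 0-8 (w=4); MST = {0-8(w=4) 3-4(w=3) 7-8(w=1)}
step 4: add edge 1-2 (w=4); MST = {0-8(w=4) 1-2(w=4) 3-4(w=3) 7-8(w=1)}
step 5: add edge 0-4 (w=5); MST = {0-4(w=5) 0-8(w=4) 1-2(w=4) 3-4(w=3) 7-8(w=1)}
step 6: add edge 1-3 (w=5); MST = {0-4(w=5) 0-8(w=4) 1-2(w=4) 1-3(w=5) 3-4(w=3) 7-8(w=1)}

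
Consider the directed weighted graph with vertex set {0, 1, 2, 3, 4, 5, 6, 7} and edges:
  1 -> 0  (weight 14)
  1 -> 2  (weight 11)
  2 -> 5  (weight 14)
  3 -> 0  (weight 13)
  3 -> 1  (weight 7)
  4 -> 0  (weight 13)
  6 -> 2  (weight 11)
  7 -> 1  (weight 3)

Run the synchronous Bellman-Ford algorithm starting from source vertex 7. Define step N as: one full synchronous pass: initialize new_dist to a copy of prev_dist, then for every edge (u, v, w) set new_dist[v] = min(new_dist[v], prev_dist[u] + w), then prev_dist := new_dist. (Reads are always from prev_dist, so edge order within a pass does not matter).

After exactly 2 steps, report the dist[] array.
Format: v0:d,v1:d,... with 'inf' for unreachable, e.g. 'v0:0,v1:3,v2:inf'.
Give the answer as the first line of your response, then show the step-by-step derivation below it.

v0:17,v1:3,v2:14,v3:inf,v4:inf,v5:inf,v6:inf,v7:0

step 1: dist = v0:inf,v1:3,v2:inf,v3:inf,v4:inf,v5:inf,v6:inf,v7:0
step 2: dist = v0:17,v1:3,v2:14,v3:inf,v4:inf,v5:inf,v6:inf,v7:0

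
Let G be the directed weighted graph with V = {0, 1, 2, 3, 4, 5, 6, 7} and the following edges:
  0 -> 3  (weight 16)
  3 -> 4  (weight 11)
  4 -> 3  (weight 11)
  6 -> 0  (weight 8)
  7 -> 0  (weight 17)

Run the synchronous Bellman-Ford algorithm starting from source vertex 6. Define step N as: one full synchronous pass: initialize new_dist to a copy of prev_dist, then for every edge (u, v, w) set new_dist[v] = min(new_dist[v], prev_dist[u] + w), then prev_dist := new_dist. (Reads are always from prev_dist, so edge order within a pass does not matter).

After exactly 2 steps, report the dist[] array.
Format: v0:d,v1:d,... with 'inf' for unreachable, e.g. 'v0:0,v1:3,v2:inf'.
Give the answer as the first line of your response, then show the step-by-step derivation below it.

v0:8,v1:inf,v2:inf,v3:24,v4:inf,v5:inf,v6:0,v7:inf

step 1: dist = v0:8,v1:inf,v2:inf,v3:inf,v4:inf,v5:inf,v6:0,v7:inf
step 2: dist = v0:8,v1:inf,v2:inf,v3:24,v4:inf,v5:inf,v6:0,v7:inf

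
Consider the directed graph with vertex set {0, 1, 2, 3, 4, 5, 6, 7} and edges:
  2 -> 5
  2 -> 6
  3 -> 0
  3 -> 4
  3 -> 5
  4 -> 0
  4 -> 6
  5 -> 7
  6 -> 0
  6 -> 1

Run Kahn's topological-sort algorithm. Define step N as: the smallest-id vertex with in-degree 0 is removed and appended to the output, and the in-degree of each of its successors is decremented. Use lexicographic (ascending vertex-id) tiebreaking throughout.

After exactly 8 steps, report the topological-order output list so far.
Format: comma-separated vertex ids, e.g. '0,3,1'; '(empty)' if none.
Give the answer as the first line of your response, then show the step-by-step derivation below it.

2,3,4,5,6,0,1,7

step 1: output 2; order=[2]; indeg=(3,1,0,0,1,1,1,1)
step 2: output 3; order=[2,3]; indeg=(2,1,0,0,0,0,1,1)
step 3: output 4; order=[2,3,4]; indeg=(1,1,0,0,0,0,0,1)
step 4: output 5; order=[2,3,4,5]; indeg=(1,1,0,0,0,0,0,0)
step 5: output 6; order=[2,3,4,5,6]; indeg=(0,0,0,0,0,0,0,0)
step 6: output 0; order=[2,3,4,5,6,0]; indeg=(0,0,0,0,0,0,0,0)
step 7: output 1; order=[2,3,4,5,6,0,1]; indeg=(0,0,0,0,0,0,0,0)
step 8: output 7; order=[2,3,4,5,6,0,1,7]; indeg=(0,0,0,0,0,0,0,0)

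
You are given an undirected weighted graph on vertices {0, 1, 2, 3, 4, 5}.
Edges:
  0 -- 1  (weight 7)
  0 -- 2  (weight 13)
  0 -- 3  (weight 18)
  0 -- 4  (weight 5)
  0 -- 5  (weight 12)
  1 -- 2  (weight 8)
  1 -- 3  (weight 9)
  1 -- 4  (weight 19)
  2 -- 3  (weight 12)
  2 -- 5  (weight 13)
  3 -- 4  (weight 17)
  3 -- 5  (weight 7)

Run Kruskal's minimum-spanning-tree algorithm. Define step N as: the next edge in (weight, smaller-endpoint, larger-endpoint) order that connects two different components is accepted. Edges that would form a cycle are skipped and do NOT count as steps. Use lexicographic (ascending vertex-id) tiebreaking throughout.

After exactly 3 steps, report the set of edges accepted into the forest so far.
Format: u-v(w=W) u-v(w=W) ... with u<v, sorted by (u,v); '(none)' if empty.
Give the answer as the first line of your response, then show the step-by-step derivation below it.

0-1(w=7) 0-4(w=5) 3-5(w=7)

step 1: add edge 0-4 (w=5); MST = {0-4(w=5)}
step 2: add edge 0-1 (w=7); MST = {0-1(w=7) 0-4(w=5)}
step 3: add edge 3-5 (w=7); MST = {0-1(w=7) 0-4(w=5) 3-5(w=7)}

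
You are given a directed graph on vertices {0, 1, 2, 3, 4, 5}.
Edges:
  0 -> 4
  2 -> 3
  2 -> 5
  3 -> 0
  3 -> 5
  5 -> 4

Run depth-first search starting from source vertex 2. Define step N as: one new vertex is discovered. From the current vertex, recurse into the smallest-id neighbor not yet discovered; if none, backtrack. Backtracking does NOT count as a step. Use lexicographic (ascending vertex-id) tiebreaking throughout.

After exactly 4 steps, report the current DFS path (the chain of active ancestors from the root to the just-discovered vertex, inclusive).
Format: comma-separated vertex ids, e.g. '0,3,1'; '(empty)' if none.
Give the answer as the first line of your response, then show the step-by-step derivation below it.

2,3,0,4

step 1: discover 2; path=2; order=2
step 2: discover 3; path=2>3; order=2,3
step 3: discover 0; path=2>3>0; order=2,3,0
step 4: discover 4; path=2>3>0>4; order=2,3,0,4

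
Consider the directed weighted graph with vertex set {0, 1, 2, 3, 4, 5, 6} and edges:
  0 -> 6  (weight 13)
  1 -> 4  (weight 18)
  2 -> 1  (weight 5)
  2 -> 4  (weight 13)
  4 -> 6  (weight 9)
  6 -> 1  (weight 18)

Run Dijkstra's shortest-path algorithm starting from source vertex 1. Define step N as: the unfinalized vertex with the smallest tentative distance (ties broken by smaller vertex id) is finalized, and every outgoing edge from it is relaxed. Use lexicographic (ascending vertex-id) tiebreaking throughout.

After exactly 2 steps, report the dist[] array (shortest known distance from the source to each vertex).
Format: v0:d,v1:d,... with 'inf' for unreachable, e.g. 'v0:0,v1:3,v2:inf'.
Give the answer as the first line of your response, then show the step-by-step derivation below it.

v0:inf,v1:0,v2:inf,v3:inf,v4:18,v5:inf,v6:27

step 1: dist = v0:inf,v1:0,v2:inf,v3:inf,v4:18,v5:inf,v6:inf
step 2: dist = v0:inf,v1:0,v2:inf,v3:inf,v4:18,v5:inf,v6:27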